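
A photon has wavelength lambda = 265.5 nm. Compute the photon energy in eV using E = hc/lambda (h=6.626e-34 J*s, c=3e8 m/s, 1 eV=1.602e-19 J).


E = hc / lambda
= (6.626e-34)(3e8) / (265.5e-9)
= 1.9878e-25 / 2.6550e-07
= 7.4870e-19 J
Converting to eV: 7.4870e-19 / 1.602e-19
= 4.6735 eV

4.6735


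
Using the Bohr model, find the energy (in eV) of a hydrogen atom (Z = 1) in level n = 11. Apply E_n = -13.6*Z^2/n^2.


E_n = -13.6 * Z^2 / n^2
= -13.6 * 1^2 / 11^2
= -13.6 * 1 / 121
= -0.1124 eV

-0.1124


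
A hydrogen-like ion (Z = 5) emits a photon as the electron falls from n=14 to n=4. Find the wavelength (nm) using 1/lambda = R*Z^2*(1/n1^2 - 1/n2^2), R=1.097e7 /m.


1/lambda = R * Z^2 * (1/n1^2 - 1/n2^2)
= 1.097e7 * 5^2 * (1/4^2 - 1/14^2)
= 1.097e7 * 25 * (0.0625 - 0.005102)
= 1.5741e+07 /m
lambda = 1 / 1.5741e+07
= 63.5268 nm

63.5268


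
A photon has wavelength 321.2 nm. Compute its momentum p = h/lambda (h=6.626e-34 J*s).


p = h / lambda
= 6.626e-34 / (321.2e-9)
= 6.626e-34 / 3.2120e-07
= 2.0629e-27 kg*m/s

2.0629e-27


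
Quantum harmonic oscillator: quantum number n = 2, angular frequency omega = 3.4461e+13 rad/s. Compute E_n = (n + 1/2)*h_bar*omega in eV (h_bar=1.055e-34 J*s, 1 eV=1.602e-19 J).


E = (n + 1/2) * h_bar * omega
= (2 + 0.5) * 1.055e-34 * 3.4461e+13
= 2.5 * 3.6356e-21
= 9.0891e-21 J
= 0.0567 eV

0.0567


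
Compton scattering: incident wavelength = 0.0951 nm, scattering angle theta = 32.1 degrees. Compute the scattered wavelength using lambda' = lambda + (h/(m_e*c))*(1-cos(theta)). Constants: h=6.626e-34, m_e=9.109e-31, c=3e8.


Compton wavelength: h/(m_e*c) = 2.4247e-12 m
d_lambda = 2.4247e-12 * (1 - cos(32.1 deg))
= 2.4247e-12 * 0.152878
= 3.7068e-13 m = 0.000371 nm
lambda' = 0.0951 + 0.000371
= 0.095471 nm

0.095471


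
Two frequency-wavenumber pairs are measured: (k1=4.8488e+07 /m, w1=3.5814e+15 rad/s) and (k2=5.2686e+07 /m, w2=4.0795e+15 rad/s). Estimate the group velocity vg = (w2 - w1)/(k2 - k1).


vg = (w2 - w1) / (k2 - k1)
= (4.0795e+15 - 3.5814e+15) / (5.2686e+07 - 4.8488e+07)
= 4.9810e+14 / 4.1980e+06
= 1.1865e+08 m/s

1.1865e+08


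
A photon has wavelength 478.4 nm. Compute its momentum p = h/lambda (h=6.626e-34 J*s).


p = h / lambda
= 6.626e-34 / (478.4e-9)
= 6.626e-34 / 4.7840e-07
= 1.3850e-27 kg*m/s

1.3850e-27


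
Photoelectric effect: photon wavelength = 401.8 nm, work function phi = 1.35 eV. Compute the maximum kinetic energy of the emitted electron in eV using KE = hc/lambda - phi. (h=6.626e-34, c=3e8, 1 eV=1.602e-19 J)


E_photon = hc / lambda
= (6.626e-34)(3e8) / (401.8e-9)
= 4.9472e-19 J
= 3.0882 eV
KE = E_photon - phi
= 3.0882 - 1.35
= 1.7382 eV

1.7382


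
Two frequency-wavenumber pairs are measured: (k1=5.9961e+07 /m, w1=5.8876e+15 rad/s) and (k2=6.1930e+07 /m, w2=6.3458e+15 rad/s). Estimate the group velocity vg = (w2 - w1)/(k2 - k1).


vg = (w2 - w1) / (k2 - k1)
= (6.3458e+15 - 5.8876e+15) / (6.1930e+07 - 5.9961e+07)
= 4.5820e+14 / 1.9690e+06
= 2.3271e+08 m/s

2.3271e+08


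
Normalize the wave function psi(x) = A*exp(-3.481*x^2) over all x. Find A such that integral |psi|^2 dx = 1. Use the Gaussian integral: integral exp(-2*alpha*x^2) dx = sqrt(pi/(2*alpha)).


integral |psi|^2 dx = A^2 * sqrt(pi/(2*alpha)) = 1
A^2 = sqrt(2*alpha/pi)
= sqrt(2 * 3.481 / pi)
= 1.488648
A = sqrt(1.488648)
= 1.2201

1.2201


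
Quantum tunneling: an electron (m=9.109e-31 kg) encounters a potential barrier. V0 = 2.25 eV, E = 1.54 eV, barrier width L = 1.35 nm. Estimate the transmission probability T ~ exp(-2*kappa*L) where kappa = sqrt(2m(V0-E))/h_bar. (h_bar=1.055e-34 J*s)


V0 - E = 0.71 eV = 1.1374e-19 J
kappa = sqrt(2 * m * (V0-E)) / h_bar
= sqrt(2 * 9.109e-31 * 1.1374e-19) / 1.055e-34
= 4.3148e+09 /m
2*kappa*L = 2 * 4.3148e+09 * 1.35e-9
= 11.6499
T = exp(-11.6499) = 8.719951e-06

8.719951e-06


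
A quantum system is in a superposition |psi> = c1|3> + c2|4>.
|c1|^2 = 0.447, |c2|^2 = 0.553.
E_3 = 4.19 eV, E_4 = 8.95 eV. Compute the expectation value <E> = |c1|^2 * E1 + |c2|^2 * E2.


<E> = |c1|^2 * E1 + |c2|^2 * E2
= 0.447 * 4.19 + 0.553 * 8.95
= 1.8729 + 4.9493
= 6.8223 eV

6.8223


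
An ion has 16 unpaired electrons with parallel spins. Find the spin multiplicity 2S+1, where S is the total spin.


Total spin S = N * (1/2) = 16 * 0.5 = 8.0
Spin multiplicity = 2S + 1
= 2 * 8.0 + 1
= 17

17


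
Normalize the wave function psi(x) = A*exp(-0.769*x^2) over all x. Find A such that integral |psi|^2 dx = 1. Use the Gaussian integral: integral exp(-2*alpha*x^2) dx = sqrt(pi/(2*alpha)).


integral |psi|^2 dx = A^2 * sqrt(pi/(2*alpha)) = 1
A^2 = sqrt(2*alpha/pi)
= sqrt(2 * 0.769 / pi)
= 0.699686
A = sqrt(0.699686)
= 0.8365

0.8365


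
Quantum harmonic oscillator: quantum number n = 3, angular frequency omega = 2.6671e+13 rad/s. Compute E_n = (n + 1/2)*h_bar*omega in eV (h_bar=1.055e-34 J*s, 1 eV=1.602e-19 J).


E = (n + 1/2) * h_bar * omega
= (3 + 0.5) * 1.055e-34 * 2.6671e+13
= 3.5 * 2.8138e-21
= 9.8483e-21 J
= 0.0615 eV

0.0615


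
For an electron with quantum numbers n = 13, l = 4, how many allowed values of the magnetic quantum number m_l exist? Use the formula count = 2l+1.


m_l ranges from -l to +l in integer steps
So m_l goes from -4 to +4
Count = 2l + 1 = 2*4 + 1
= 9

9


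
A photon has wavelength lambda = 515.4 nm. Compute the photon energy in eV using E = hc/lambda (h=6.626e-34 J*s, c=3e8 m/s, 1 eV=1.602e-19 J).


E = hc / lambda
= (6.626e-34)(3e8) / (515.4e-9)
= 1.9878e-25 / 5.1540e-07
= 3.8568e-19 J
Converting to eV: 3.8568e-19 / 1.602e-19
= 2.4075 eV

2.4075


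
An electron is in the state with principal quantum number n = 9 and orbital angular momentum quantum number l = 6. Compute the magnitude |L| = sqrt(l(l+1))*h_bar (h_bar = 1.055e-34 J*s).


L = sqrt(l*(l+1)) * h_bar
= sqrt(6 * 7) * 1.055e-34
= sqrt(42) * 1.055e-34
= 6.4807 * 1.055e-34
= 6.8372e-34 J*s

6.8372e-34


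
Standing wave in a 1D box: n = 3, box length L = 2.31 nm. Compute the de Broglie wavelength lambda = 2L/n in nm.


lambda = 2L / n
= 2 * 2.31 / 3
= 4.62 / 3
= 1.54 nm

1.54


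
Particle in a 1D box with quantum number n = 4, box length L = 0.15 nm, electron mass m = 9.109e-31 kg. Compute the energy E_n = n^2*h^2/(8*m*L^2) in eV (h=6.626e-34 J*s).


E = n^2 * h^2 / (8 * m * L^2)
= 4^2 * (6.626e-34)^2 / (8 * 9.109e-31 * (0.15e-9)^2)
= 16 * 4.3904e-67 / (8 * 9.109e-31 * 2.2500e-20)
= 4.2843e-17 J
= 267.4343 eV

267.4343


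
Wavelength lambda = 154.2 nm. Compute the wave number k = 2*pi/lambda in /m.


k = 2 * pi / lambda
= 6.2832 / (154.2e-9)
= 6.2832 / 1.5420e-07
= 4.0747e+07 /m

4.0747e+07


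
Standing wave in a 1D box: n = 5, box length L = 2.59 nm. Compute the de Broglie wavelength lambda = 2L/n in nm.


lambda = 2L / n
= 2 * 2.59 / 5
= 5.18 / 5
= 1.036 nm

1.036


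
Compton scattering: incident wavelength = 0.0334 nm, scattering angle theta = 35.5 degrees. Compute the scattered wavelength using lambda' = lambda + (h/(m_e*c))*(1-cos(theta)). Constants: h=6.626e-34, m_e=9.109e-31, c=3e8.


Compton wavelength: h/(m_e*c) = 2.4247e-12 m
d_lambda = 2.4247e-12 * (1 - cos(35.5 deg))
= 2.4247e-12 * 0.185884
= 4.5072e-13 m = 0.000451 nm
lambda' = 0.0334 + 0.000451
= 0.033851 nm

0.033851


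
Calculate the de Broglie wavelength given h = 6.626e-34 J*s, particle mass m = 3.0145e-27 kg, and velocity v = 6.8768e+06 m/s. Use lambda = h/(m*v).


lambda = h / (m * v)
= 6.626e-34 / (3.0145e-27 * 6.8768e+06)
= 6.626e-34 / 2.0730e-20
= 3.1963e-14 m

3.1963e-14


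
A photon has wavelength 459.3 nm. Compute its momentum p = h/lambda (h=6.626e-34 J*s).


p = h / lambda
= 6.626e-34 / (459.3e-9)
= 6.626e-34 / 4.5930e-07
= 1.4426e-27 kg*m/s

1.4426e-27


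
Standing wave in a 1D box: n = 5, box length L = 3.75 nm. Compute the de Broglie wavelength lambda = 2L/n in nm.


lambda = 2L / n
= 2 * 3.75 / 5
= 7.5 / 5
= 1.5 nm

1.5


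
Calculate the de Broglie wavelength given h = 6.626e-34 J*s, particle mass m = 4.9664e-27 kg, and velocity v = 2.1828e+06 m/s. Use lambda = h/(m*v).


lambda = h / (m * v)
= 6.626e-34 / (4.9664e-27 * 2.1828e+06)
= 6.626e-34 / 1.0841e-20
= 6.1122e-14 m

6.1122e-14


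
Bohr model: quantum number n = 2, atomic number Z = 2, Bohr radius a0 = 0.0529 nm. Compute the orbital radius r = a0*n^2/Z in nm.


r = a0 * n^2 / Z
= 0.0529 * 2^2 / 2
= 0.0529 * 4 / 2
= 0.1058 nm

0.1058


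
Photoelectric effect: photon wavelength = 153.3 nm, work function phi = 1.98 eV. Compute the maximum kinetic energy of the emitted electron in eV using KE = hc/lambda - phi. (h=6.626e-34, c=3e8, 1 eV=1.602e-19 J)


E_photon = hc / lambda
= (6.626e-34)(3e8) / (153.3e-9)
= 1.2967e-18 J
= 8.0941 eV
KE = E_photon - phi
= 8.0941 - 1.98
= 6.1141 eV

6.1141


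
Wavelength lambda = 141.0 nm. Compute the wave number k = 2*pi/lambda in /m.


k = 2 * pi / lambda
= 6.2832 / (141.0e-9)
= 6.2832 / 1.4100e-07
= 4.4562e+07 /m

4.4562e+07


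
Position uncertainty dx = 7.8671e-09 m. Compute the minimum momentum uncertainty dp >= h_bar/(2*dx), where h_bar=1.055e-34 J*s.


dp = h_bar / (2 * dx)
= 1.055e-34 / (2 * 7.8671e-09)
= 1.055e-34 / 1.5734e-08
= 6.7051e-27 kg*m/s

6.7051e-27


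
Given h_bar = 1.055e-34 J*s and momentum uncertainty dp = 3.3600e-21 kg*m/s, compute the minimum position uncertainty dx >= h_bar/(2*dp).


dx = h_bar / (2 * dp)
= 1.055e-34 / (2 * 3.3600e-21)
= 1.055e-34 / 6.7200e-21
= 1.5699e-14 m

1.5699e-14


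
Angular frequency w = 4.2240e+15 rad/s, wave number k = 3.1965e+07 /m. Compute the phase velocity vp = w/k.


vp = w / k
= 4.2240e+15 / 3.1965e+07
= 1.3214e+08 m/s

1.3214e+08


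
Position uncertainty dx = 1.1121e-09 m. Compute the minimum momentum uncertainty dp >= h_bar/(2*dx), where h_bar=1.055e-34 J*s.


dp = h_bar / (2 * dx)
= 1.055e-34 / (2 * 1.1121e-09)
= 1.055e-34 / 2.2242e-09
= 4.7433e-26 kg*m/s

4.7433e-26


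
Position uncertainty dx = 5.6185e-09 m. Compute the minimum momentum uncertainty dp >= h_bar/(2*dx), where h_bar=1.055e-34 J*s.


dp = h_bar / (2 * dx)
= 1.055e-34 / (2 * 5.6185e-09)
= 1.055e-34 / 1.1237e-08
= 9.3886e-27 kg*m/s

9.3886e-27


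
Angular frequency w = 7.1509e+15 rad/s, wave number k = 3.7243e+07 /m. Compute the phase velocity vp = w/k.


vp = w / k
= 7.1509e+15 / 3.7243e+07
= 1.9201e+08 m/s

1.9201e+08


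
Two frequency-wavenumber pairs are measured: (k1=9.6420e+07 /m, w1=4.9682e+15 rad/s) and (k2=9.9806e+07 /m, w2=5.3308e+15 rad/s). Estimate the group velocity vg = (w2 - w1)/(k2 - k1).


vg = (w2 - w1) / (k2 - k1)
= (5.3308e+15 - 4.9682e+15) / (9.9806e+07 - 9.6420e+07)
= 3.6260e+14 / 3.3860e+06
= 1.0709e+08 m/s

1.0709e+08


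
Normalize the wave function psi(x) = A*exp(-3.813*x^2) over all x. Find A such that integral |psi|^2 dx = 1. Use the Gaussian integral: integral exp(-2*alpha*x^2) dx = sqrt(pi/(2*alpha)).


integral |psi|^2 dx = A^2 * sqrt(pi/(2*alpha)) = 1
A^2 = sqrt(2*alpha/pi)
= sqrt(2 * 3.813 / pi)
= 1.558022
A = sqrt(1.558022)
= 1.2482

1.2482


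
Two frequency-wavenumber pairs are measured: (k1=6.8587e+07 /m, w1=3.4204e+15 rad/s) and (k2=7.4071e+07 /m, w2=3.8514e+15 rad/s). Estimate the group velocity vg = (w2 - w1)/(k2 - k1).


vg = (w2 - w1) / (k2 - k1)
= (3.8514e+15 - 3.4204e+15) / (7.4071e+07 - 6.8587e+07)
= 4.3100e+14 / 5.4840e+06
= 7.8592e+07 m/s

7.8592e+07


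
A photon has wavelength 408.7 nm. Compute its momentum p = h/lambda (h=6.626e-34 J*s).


p = h / lambda
= 6.626e-34 / (408.7e-9)
= 6.626e-34 / 4.0870e-07
= 1.6212e-27 kg*m/s

1.6212e-27


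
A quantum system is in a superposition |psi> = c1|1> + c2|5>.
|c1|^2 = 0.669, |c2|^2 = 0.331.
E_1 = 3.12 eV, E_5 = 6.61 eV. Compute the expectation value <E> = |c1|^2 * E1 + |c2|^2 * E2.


<E> = |c1|^2 * E1 + |c2|^2 * E2
= 0.669 * 3.12 + 0.331 * 6.61
= 2.0873 + 2.1879
= 4.2752 eV

4.2752


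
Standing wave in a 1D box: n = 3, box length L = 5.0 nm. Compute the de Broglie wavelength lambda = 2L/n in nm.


lambda = 2L / n
= 2 * 5.0 / 3
= 10.0 / 3
= 3.3333 nm

3.3333


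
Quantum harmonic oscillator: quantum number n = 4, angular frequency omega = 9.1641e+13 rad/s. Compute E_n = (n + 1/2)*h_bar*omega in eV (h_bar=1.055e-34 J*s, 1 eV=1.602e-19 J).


E = (n + 1/2) * h_bar * omega
= (4 + 0.5) * 1.055e-34 * 9.1641e+13
= 4.5 * 9.6681e-21
= 4.3507e-20 J
= 0.2716 eV

0.2716


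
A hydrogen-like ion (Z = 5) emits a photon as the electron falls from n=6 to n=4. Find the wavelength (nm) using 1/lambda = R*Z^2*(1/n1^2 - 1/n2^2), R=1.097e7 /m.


1/lambda = R * Z^2 * (1/n1^2 - 1/n2^2)
= 1.097e7 * 5^2 * (1/4^2 - 1/6^2)
= 1.097e7 * 25 * (0.0625 - 0.027778)
= 9.5226e+06 /m
lambda = 1 / 9.5226e+06
= 105.0137 nm

105.0137


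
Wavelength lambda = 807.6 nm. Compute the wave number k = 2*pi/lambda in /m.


k = 2 * pi / lambda
= 6.2832 / (807.6e-9)
= 6.2832 / 8.0760e-07
= 7.7801e+06 /m

7.7801e+06


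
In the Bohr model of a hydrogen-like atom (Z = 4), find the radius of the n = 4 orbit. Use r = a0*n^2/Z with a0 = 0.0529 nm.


r = a0 * n^2 / Z
= 0.0529 * 4^2 / 4
= 0.0529 * 16 / 4
= 0.2116 nm

0.2116


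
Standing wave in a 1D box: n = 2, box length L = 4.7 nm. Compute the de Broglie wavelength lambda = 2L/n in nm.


lambda = 2L / n
= 2 * 4.7 / 2
= 9.4 / 2
= 4.7 nm

4.7


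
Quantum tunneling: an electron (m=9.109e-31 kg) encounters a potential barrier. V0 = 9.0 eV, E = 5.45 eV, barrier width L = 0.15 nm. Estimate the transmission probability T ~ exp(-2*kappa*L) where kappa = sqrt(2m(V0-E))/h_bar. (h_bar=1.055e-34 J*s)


V0 - E = 3.55 eV = 5.6871e-19 J
kappa = sqrt(2 * m * (V0-E)) / h_bar
= sqrt(2 * 9.109e-31 * 5.6871e-19) / 1.055e-34
= 9.6481e+09 /m
2*kappa*L = 2 * 9.6481e+09 * 0.15e-9
= 2.8944
T = exp(-2.8944) = 5.532999e-02

5.532999e-02


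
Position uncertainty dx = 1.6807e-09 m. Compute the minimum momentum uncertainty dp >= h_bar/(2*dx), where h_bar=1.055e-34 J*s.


dp = h_bar / (2 * dx)
= 1.055e-34 / (2 * 1.6807e-09)
= 1.055e-34 / 3.3614e-09
= 3.1386e-26 kg*m/s

3.1386e-26


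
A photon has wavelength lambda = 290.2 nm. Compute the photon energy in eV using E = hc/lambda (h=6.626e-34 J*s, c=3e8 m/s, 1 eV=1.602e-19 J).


E = hc / lambda
= (6.626e-34)(3e8) / (290.2e-9)
= 1.9878e-25 / 2.9020e-07
= 6.8498e-19 J
Converting to eV: 6.8498e-19 / 1.602e-19
= 4.2758 eV

4.2758


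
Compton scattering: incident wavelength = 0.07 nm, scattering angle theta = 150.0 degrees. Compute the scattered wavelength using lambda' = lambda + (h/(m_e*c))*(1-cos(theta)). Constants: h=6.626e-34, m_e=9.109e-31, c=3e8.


Compton wavelength: h/(m_e*c) = 2.4247e-12 m
d_lambda = 2.4247e-12 * (1 - cos(150.0 deg))
= 2.4247e-12 * 1.866025
= 4.5246e-12 m = 0.004525 nm
lambda' = 0.07 + 0.004525
= 0.074525 nm

0.074525


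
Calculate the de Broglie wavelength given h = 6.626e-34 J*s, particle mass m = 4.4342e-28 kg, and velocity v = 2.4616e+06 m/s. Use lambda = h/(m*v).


lambda = h / (m * v)
= 6.626e-34 / (4.4342e-28 * 2.4616e+06)
= 6.626e-34 / 1.0915e-21
= 6.0704e-13 m

6.0704e-13


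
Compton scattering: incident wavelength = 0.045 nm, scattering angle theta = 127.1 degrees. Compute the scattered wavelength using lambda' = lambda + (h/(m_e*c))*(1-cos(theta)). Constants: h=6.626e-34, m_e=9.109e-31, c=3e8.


Compton wavelength: h/(m_e*c) = 2.4247e-12 m
d_lambda = 2.4247e-12 * (1 - cos(127.1 deg))
= 2.4247e-12 * 1.603208
= 3.8873e-12 m = 0.003887 nm
lambda' = 0.045 + 0.003887
= 0.048887 nm

0.048887


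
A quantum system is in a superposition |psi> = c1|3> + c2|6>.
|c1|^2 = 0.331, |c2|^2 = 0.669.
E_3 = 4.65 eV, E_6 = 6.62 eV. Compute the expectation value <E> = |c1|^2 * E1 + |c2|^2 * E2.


<E> = |c1|^2 * E1 + |c2|^2 * E2
= 0.331 * 4.65 + 0.669 * 6.62
= 1.5392 + 4.4288
= 5.9679 eV

5.9679


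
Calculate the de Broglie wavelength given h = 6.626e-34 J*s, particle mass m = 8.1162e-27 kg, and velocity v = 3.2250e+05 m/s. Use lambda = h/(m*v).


lambda = h / (m * v)
= 6.626e-34 / (8.1162e-27 * 3.2250e+05)
= 6.626e-34 / 2.6175e-21
= 2.5314e-13 m

2.5314e-13


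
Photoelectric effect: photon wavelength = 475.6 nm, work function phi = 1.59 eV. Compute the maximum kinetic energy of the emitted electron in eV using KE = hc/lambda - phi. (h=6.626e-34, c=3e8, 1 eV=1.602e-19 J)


E_photon = hc / lambda
= (6.626e-34)(3e8) / (475.6e-9)
= 4.1796e-19 J
= 2.609 eV
KE = E_photon - phi
= 2.609 - 1.59
= 1.019 eV

1.019


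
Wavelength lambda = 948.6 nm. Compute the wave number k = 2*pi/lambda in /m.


k = 2 * pi / lambda
= 6.2832 / (948.6e-9)
= 6.2832 / 9.4860e-07
= 6.6236e+06 /m

6.6236e+06


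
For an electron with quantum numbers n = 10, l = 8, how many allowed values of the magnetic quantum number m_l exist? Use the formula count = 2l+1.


m_l ranges from -l to +l in integer steps
So m_l goes from -8 to +8
Count = 2l + 1 = 2*8 + 1
= 17

17


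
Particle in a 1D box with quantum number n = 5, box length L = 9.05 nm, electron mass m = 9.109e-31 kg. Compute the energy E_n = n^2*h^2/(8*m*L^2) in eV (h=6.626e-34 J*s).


E = n^2 * h^2 / (8 * m * L^2)
= 5^2 * (6.626e-34)^2 / (8 * 9.109e-31 * (9.05e-9)^2)
= 25 * 4.3904e-67 / (8 * 9.109e-31 * 8.1903e-17)
= 1.8390e-20 J
= 0.1148 eV

0.1148


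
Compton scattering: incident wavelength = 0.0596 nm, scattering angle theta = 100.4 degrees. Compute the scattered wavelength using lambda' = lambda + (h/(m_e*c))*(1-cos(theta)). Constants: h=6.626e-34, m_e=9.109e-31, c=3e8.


Compton wavelength: h/(m_e*c) = 2.4247e-12 m
d_lambda = 2.4247e-12 * (1 - cos(100.4 deg))
= 2.4247e-12 * 1.180519
= 2.8624e-12 m = 0.002862 nm
lambda' = 0.0596 + 0.002862
= 0.062462 nm

0.062462


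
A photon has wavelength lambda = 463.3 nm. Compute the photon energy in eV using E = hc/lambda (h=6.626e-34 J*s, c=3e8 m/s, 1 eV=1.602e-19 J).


E = hc / lambda
= (6.626e-34)(3e8) / (463.3e-9)
= 1.9878e-25 / 4.6330e-07
= 4.2905e-19 J
Converting to eV: 4.2905e-19 / 1.602e-19
= 2.6782 eV

2.6782


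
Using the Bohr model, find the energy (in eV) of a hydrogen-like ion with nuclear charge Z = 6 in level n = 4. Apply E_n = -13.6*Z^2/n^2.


E_n = -13.6 * Z^2 / n^2
= -13.6 * 6^2 / 4^2
= -13.6 * 36 / 16
= -30.6 eV

-30.6


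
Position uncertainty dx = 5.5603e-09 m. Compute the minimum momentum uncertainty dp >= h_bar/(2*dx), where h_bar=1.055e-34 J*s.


dp = h_bar / (2 * dx)
= 1.055e-34 / (2 * 5.5603e-09)
= 1.055e-34 / 1.1121e-08
= 9.4869e-27 kg*m/s

9.4869e-27


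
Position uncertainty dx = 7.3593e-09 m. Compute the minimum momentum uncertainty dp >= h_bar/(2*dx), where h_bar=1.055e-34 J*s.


dp = h_bar / (2 * dx)
= 1.055e-34 / (2 * 7.3593e-09)
= 1.055e-34 / 1.4719e-08
= 7.1678e-27 kg*m/s

7.1678e-27


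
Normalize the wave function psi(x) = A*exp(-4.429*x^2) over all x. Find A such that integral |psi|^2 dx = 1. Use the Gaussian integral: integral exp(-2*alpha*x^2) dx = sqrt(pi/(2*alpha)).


integral |psi|^2 dx = A^2 * sqrt(pi/(2*alpha)) = 1
A^2 = sqrt(2*alpha/pi)
= sqrt(2 * 4.429 / pi)
= 1.679163
A = sqrt(1.679163)
= 1.2958

1.2958


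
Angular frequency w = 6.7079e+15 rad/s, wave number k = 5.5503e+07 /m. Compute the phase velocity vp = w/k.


vp = w / k
= 6.7079e+15 / 5.5503e+07
= 1.2086e+08 m/s

1.2086e+08


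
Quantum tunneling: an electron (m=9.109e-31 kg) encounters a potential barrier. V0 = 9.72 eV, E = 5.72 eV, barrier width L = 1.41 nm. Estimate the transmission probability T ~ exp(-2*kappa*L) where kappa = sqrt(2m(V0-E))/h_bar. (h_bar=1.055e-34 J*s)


V0 - E = 4.0 eV = 6.4080e-19 J
kappa = sqrt(2 * m * (V0-E)) / h_bar
= sqrt(2 * 9.109e-31 * 6.4080e-19) / 1.055e-34
= 1.0241e+10 /m
2*kappa*L = 2 * 1.0241e+10 * 1.41e-9
= 28.8807
T = exp(-28.8807) = 2.865866e-13

2.865866e-13


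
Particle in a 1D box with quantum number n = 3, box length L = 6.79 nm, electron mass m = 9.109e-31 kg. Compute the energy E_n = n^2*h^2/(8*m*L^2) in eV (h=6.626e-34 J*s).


E = n^2 * h^2 / (8 * m * L^2)
= 3^2 * (6.626e-34)^2 / (8 * 9.109e-31 * (6.79e-9)^2)
= 9 * 4.3904e-67 / (8 * 9.109e-31 * 4.6104e-17)
= 1.1761e-20 J
= 0.0734 eV

0.0734


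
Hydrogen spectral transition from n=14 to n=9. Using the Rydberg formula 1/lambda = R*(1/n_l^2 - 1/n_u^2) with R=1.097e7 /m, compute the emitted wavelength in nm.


1/lambda = R * (1/n_l^2 - 1/n_u^2)
= 1.097e7 * (1/9^2 - 1/14^2)
= 1.097e7 * (0.012346 - 0.005102)
= 1.097e7 * 0.007244
= 7.9463e+04 /m
lambda = 1 / 7.9463e+04 = 12584.519 nm

12584.519


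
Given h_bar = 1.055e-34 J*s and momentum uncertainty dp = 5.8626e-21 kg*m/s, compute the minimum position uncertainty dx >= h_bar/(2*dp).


dx = h_bar / (2 * dp)
= 1.055e-34 / (2 * 5.8626e-21)
= 1.055e-34 / 1.1725e-20
= 8.9977e-15 m

8.9977e-15


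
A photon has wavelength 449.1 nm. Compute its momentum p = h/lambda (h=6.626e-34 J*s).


p = h / lambda
= 6.626e-34 / (449.1e-9)
= 6.626e-34 / 4.4910e-07
= 1.4754e-27 kg*m/s

1.4754e-27


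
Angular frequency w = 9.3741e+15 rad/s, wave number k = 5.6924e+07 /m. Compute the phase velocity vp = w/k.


vp = w / k
= 9.3741e+15 / 5.6924e+07
= 1.6468e+08 m/s

1.6468e+08


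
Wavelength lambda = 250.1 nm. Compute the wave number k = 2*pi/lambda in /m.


k = 2 * pi / lambda
= 6.2832 / (250.1e-9)
= 6.2832 / 2.5010e-07
= 2.5123e+07 /m

2.5123e+07


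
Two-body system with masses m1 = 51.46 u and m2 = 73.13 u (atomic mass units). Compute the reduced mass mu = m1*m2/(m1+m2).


mu = m1 * m2 / (m1 + m2)
= 51.46 * 73.13 / (51.46 + 73.13)
= 3763.2698 / 124.59
= 30.2052 u

30.2052


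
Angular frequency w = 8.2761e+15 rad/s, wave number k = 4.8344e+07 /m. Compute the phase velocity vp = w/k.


vp = w / k
= 8.2761e+15 / 4.8344e+07
= 1.7119e+08 m/s

1.7119e+08


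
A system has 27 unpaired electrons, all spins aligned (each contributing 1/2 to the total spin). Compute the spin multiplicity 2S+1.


Total spin S = N * (1/2) = 27 * 0.5 = 13.5
Spin multiplicity = 2S + 1
= 2 * 13.5 + 1
= 28

28


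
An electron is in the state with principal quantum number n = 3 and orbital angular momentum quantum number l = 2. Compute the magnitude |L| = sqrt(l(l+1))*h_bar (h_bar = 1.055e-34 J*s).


L = sqrt(l*(l+1)) * h_bar
= sqrt(2 * 3) * 1.055e-34
= sqrt(6) * 1.055e-34
= 2.4495 * 1.055e-34
= 2.5842e-34 J*s

2.5842e-34


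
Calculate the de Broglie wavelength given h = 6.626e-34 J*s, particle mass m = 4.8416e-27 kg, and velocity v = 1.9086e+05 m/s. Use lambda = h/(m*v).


lambda = h / (m * v)
= 6.626e-34 / (4.8416e-27 * 1.9086e+05)
= 6.626e-34 / 9.2407e-22
= 7.1705e-13 m

7.1705e-13


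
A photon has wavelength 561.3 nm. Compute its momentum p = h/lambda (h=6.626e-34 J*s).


p = h / lambda
= 6.626e-34 / (561.3e-9)
= 6.626e-34 / 5.6130e-07
= 1.1805e-27 kg*m/s

1.1805e-27


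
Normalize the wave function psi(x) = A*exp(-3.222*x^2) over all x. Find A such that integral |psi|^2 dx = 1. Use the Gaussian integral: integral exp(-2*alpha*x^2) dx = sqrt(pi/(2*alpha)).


integral |psi|^2 dx = A^2 * sqrt(pi/(2*alpha)) = 1
A^2 = sqrt(2*alpha/pi)
= sqrt(2 * 3.222 / pi)
= 1.432197
A = sqrt(1.432197)
= 1.1967

1.1967


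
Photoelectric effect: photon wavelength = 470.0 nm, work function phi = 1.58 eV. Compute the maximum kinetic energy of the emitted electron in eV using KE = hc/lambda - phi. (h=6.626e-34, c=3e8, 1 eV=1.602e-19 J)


E_photon = hc / lambda
= (6.626e-34)(3e8) / (470.0e-9)
= 4.2294e-19 J
= 2.6401 eV
KE = E_photon - phi
= 2.6401 - 1.58
= 1.0601 eV

1.0601


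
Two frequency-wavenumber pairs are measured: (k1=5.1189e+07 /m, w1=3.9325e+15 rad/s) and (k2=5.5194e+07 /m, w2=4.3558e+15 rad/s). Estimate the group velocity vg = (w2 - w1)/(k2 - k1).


vg = (w2 - w1) / (k2 - k1)
= (4.3558e+15 - 3.9325e+15) / (5.5194e+07 - 5.1189e+07)
= 4.2330e+14 / 4.0050e+06
= 1.0569e+08 m/s

1.0569e+08


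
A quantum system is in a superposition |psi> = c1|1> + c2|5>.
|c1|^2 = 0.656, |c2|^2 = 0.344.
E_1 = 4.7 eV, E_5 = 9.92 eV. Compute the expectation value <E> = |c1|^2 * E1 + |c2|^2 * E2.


<E> = |c1|^2 * E1 + |c2|^2 * E2
= 0.656 * 4.7 + 0.344 * 9.92
= 3.0832 + 3.4125
= 6.4957 eV

6.4957


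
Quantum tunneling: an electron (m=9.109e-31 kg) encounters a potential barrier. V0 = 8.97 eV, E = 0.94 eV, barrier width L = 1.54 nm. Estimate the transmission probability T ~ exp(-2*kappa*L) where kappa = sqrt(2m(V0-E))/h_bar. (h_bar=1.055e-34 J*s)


V0 - E = 8.03 eV = 1.2864e-18 J
kappa = sqrt(2 * m * (V0-E)) / h_bar
= sqrt(2 * 9.109e-31 * 1.2864e-18) / 1.055e-34
= 1.4511e+10 /m
2*kappa*L = 2 * 1.4511e+10 * 1.54e-9
= 44.6928
T = exp(-44.6928) = 3.891889e-20

3.891889e-20


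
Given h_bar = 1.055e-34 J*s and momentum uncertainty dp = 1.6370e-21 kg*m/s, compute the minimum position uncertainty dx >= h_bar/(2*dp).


dx = h_bar / (2 * dp)
= 1.055e-34 / (2 * 1.6370e-21)
= 1.055e-34 / 3.2740e-21
= 3.2224e-14 m

3.2224e-14


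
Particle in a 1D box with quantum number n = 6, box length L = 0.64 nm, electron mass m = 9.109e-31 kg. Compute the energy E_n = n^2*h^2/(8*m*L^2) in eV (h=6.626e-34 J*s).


E = n^2 * h^2 / (8 * m * L^2)
= 6^2 * (6.626e-34)^2 / (8 * 9.109e-31 * (0.64e-9)^2)
= 36 * 4.3904e-67 / (8 * 9.109e-31 * 4.0960e-19)
= 5.2952e-18 J
= 33.0539 eV

33.0539


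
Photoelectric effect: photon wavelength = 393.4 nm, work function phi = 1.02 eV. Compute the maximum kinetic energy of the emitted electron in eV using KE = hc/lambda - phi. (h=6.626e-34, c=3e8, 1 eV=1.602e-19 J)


E_photon = hc / lambda
= (6.626e-34)(3e8) / (393.4e-9)
= 5.0529e-19 J
= 3.1541 eV
KE = E_photon - phi
= 3.1541 - 1.02
= 2.1341 eV

2.1341


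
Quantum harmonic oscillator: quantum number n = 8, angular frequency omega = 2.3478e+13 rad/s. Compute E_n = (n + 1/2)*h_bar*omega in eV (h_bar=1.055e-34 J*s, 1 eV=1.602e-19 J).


E = (n + 1/2) * h_bar * omega
= (8 + 0.5) * 1.055e-34 * 2.3478e+13
= 8.5 * 2.4769e-21
= 2.1054e-20 J
= 0.1314 eV

0.1314


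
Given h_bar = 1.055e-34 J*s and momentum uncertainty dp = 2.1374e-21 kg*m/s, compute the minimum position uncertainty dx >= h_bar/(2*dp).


dx = h_bar / (2 * dp)
= 1.055e-34 / (2 * 2.1374e-21)
= 1.055e-34 / 4.2748e-21
= 2.4680e-14 m

2.4680e-14


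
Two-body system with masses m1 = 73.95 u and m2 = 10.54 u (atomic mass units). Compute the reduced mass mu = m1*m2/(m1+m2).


mu = m1 * m2 / (m1 + m2)
= 73.95 * 10.54 / (73.95 + 10.54)
= 779.433 / 84.49
= 9.2252 u

9.2252


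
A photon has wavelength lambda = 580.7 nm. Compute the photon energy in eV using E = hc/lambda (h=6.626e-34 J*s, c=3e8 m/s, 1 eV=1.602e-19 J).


E = hc / lambda
= (6.626e-34)(3e8) / (580.7e-9)
= 1.9878e-25 / 5.8070e-07
= 3.4231e-19 J
Converting to eV: 3.4231e-19 / 1.602e-19
= 2.1368 eV

2.1368


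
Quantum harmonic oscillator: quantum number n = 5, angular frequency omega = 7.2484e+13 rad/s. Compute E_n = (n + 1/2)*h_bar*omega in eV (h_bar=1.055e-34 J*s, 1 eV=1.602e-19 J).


E = (n + 1/2) * h_bar * omega
= (5 + 0.5) * 1.055e-34 * 7.2484e+13
= 5.5 * 7.6471e-21
= 4.2059e-20 J
= 0.2625 eV

0.2625


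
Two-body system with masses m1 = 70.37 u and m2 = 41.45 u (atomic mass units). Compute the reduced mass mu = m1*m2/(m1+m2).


mu = m1 * m2 / (m1 + m2)
= 70.37 * 41.45 / (70.37 + 41.45)
= 2916.8365 / 111.82
= 26.0851 u

26.0851


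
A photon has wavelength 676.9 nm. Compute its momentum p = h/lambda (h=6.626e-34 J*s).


p = h / lambda
= 6.626e-34 / (676.9e-9)
= 6.626e-34 / 6.7690e-07
= 9.7887e-28 kg*m/s

9.7887e-28


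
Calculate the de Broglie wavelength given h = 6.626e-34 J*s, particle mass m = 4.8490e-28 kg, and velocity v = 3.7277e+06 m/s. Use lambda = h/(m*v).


lambda = h / (m * v)
= 6.626e-34 / (4.8490e-28 * 3.7277e+06)
= 6.626e-34 / 1.8076e-21
= 3.6657e-13 m

3.6657e-13


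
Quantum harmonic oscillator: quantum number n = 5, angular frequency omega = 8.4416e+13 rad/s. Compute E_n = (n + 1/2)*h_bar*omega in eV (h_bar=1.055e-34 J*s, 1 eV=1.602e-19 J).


E = (n + 1/2) * h_bar * omega
= (5 + 0.5) * 1.055e-34 * 8.4416e+13
= 5.5 * 8.9059e-21
= 4.8982e-20 J
= 0.3058 eV

0.3058


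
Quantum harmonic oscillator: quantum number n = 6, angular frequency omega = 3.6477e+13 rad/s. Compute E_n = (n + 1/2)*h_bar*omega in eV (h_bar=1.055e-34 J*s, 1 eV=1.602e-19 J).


E = (n + 1/2) * h_bar * omega
= (6 + 0.5) * 1.055e-34 * 3.6477e+13
= 6.5 * 3.8483e-21
= 2.5014e-20 J
= 0.1561 eV

0.1561


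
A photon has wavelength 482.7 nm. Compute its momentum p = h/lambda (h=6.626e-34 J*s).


p = h / lambda
= 6.626e-34 / (482.7e-9)
= 6.626e-34 / 4.8270e-07
= 1.3727e-27 kg*m/s

1.3727e-27


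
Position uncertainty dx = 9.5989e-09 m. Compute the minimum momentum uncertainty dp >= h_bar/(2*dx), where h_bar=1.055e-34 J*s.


dp = h_bar / (2 * dx)
= 1.055e-34 / (2 * 9.5989e-09)
= 1.055e-34 / 1.9198e-08
= 5.4954e-27 kg*m/s

5.4954e-27


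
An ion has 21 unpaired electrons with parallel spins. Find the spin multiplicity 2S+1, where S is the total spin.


Total spin S = N * (1/2) = 21 * 0.5 = 10.5
Spin multiplicity = 2S + 1
= 2 * 10.5 + 1
= 22

22


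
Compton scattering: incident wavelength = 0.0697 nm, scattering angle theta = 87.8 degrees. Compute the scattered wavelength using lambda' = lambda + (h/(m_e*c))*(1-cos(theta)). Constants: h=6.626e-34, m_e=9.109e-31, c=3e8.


Compton wavelength: h/(m_e*c) = 2.4247e-12 m
d_lambda = 2.4247e-12 * (1 - cos(87.8 deg))
= 2.4247e-12 * 0.961612
= 2.3316e-12 m = 0.002332 nm
lambda' = 0.0697 + 0.002332
= 0.072032 nm

0.072032


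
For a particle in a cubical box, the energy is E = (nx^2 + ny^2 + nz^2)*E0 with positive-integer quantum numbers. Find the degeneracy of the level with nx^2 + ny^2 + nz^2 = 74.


Enumerate all (nx, ny, nz) with nx^2 + ny^2 + nz^2 = 74:
(1,3,8)
(1,8,3)
(3,1,8)
(3,4,7)
(3,7,4)
(3,8,1)
(4,3,7)
(4,7,3)
(7,3,4)
(7,4,3)
(8,1,3)
(8,3,1)
Total degeneracy = 12

12


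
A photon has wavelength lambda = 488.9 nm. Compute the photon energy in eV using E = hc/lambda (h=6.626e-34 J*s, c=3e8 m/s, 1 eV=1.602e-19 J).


E = hc / lambda
= (6.626e-34)(3e8) / (488.9e-9)
= 1.9878e-25 / 4.8890e-07
= 4.0659e-19 J
Converting to eV: 4.0659e-19 / 1.602e-19
= 2.538 eV

2.538


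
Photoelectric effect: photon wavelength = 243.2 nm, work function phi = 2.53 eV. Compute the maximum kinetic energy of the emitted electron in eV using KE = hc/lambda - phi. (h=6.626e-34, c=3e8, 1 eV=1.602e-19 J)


E_photon = hc / lambda
= (6.626e-34)(3e8) / (243.2e-9)
= 8.1735e-19 J
= 5.1021 eV
KE = E_photon - phi
= 5.1021 - 2.53
= 2.5721 eV

2.5721


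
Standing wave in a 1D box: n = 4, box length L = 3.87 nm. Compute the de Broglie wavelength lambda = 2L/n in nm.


lambda = 2L / n
= 2 * 3.87 / 4
= 7.74 / 4
= 1.935 nm

1.935


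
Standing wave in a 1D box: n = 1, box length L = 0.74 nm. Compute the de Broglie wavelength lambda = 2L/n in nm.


lambda = 2L / n
= 2 * 0.74 / 1
= 1.48 / 1
= 1.48 nm

1.48


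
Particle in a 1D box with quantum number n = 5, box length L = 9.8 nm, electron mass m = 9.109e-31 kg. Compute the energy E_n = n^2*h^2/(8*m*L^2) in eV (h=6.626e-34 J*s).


E = n^2 * h^2 / (8 * m * L^2)
= 5^2 * (6.626e-34)^2 / (8 * 9.109e-31 * (9.8e-9)^2)
= 25 * 4.3904e-67 / (8 * 9.109e-31 * 9.6040e-17)
= 1.5683e-20 J
= 0.0979 eV

0.0979


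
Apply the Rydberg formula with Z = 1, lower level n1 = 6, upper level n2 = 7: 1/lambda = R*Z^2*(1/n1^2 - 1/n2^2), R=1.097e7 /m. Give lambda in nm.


1/lambda = R * Z^2 * (1/n1^2 - 1/n2^2)
= 1.097e7 * 1^2 * (1/6^2 - 1/7^2)
= 1.097e7 * 1 * (0.027778 - 0.020408)
= 8.0845e+04 /m
lambda = 1 / 8.0845e+04
= 12369.3991 nm

12369.3991


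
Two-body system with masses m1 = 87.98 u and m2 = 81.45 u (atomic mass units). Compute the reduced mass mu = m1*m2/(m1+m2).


mu = m1 * m2 / (m1 + m2)
= 87.98 * 81.45 / (87.98 + 81.45)
= 7165.971 / 169.43
= 42.2946 u

42.2946


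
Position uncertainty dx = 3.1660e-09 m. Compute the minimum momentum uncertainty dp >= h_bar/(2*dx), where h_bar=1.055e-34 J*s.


dp = h_bar / (2 * dx)
= 1.055e-34 / (2 * 3.1660e-09)
= 1.055e-34 / 6.3320e-09
= 1.6661e-26 kg*m/s

1.6661e-26


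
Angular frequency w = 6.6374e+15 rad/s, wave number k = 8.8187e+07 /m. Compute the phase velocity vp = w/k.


vp = w / k
= 6.6374e+15 / 8.8187e+07
= 7.5265e+07 m/s

7.5265e+07


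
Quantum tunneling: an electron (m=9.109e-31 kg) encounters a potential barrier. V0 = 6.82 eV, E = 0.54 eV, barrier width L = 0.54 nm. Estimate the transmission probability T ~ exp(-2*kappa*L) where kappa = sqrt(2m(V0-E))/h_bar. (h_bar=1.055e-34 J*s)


V0 - E = 6.28 eV = 1.0061e-18 J
kappa = sqrt(2 * m * (V0-E)) / h_bar
= sqrt(2 * 9.109e-31 * 1.0061e-18) / 1.055e-34
= 1.2832e+10 /m
2*kappa*L = 2 * 1.2832e+10 * 0.54e-9
= 13.859
T = exp(-13.859) = 9.574174e-07

9.574174e-07


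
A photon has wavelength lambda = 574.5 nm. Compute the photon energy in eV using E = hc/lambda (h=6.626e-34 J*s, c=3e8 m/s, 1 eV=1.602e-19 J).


E = hc / lambda
= (6.626e-34)(3e8) / (574.5e-9)
= 1.9878e-25 / 5.7450e-07
= 3.4601e-19 J
Converting to eV: 3.4601e-19 / 1.602e-19
= 2.1598 eV

2.1598


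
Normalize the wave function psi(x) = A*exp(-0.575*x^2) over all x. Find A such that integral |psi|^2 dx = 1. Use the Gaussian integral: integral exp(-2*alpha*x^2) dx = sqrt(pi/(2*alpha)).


integral |psi|^2 dx = A^2 * sqrt(pi/(2*alpha)) = 1
A^2 = sqrt(2*alpha/pi)
= sqrt(2 * 0.575 / pi)
= 0.605026
A = sqrt(0.605026)
= 0.7778

0.7778


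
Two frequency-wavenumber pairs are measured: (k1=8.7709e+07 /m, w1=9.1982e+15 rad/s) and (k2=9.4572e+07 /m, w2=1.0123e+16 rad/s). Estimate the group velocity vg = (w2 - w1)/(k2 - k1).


vg = (w2 - w1) / (k2 - k1)
= (1.0123e+16 - 9.1982e+15) / (9.4572e+07 - 8.7709e+07)
= 9.2480e+14 / 6.8630e+06
= 1.3475e+08 m/s

1.3475e+08


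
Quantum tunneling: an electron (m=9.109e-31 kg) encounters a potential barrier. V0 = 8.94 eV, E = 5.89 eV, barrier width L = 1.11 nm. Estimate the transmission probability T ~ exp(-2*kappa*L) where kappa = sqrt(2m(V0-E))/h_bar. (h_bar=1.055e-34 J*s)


V0 - E = 3.05 eV = 4.8861e-19 J
kappa = sqrt(2 * m * (V0-E)) / h_bar
= sqrt(2 * 9.109e-31 * 4.8861e-19) / 1.055e-34
= 8.9429e+09 /m
2*kappa*L = 2 * 8.9429e+09 * 1.11e-9
= 19.8533
T = exp(-19.8533) = 2.386902e-09

2.386902e-09


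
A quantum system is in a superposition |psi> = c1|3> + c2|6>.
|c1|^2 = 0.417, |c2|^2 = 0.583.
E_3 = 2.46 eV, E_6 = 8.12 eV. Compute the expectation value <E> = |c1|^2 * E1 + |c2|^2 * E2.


<E> = |c1|^2 * E1 + |c2|^2 * E2
= 0.417 * 2.46 + 0.583 * 8.12
= 1.0258 + 4.734
= 5.7598 eV

5.7598


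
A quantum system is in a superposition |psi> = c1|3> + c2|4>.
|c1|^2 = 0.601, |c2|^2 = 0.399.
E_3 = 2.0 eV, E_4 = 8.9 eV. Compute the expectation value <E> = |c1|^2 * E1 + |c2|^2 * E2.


<E> = |c1|^2 * E1 + |c2|^2 * E2
= 0.601 * 2.0 + 0.399 * 8.9
= 1.202 + 3.5511
= 4.7531 eV

4.7531


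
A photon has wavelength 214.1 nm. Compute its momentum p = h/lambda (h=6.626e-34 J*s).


p = h / lambda
= 6.626e-34 / (214.1e-9)
= 6.626e-34 / 2.1410e-07
= 3.0948e-27 kg*m/s

3.0948e-27


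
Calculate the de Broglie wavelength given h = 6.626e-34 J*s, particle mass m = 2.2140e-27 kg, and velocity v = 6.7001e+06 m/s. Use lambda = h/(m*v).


lambda = h / (m * v)
= 6.626e-34 / (2.2140e-27 * 6.7001e+06)
= 6.626e-34 / 1.4834e-20
= 4.4668e-14 m

4.4668e-14


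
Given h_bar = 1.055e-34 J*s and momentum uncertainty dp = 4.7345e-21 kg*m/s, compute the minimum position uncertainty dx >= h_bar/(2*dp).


dx = h_bar / (2 * dp)
= 1.055e-34 / (2 * 4.7345e-21)
= 1.055e-34 / 9.4690e-21
= 1.1142e-14 m

1.1142e-14


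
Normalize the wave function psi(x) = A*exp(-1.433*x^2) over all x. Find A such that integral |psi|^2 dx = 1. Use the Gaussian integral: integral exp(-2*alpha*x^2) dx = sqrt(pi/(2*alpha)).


integral |psi|^2 dx = A^2 * sqrt(pi/(2*alpha)) = 1
A^2 = sqrt(2*alpha/pi)
= sqrt(2 * 1.433 / pi)
= 0.955131
A = sqrt(0.955131)
= 0.9773

0.9773


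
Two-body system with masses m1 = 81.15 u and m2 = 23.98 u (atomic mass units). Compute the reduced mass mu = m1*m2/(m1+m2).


mu = m1 * m2 / (m1 + m2)
= 81.15 * 23.98 / (81.15 + 23.98)
= 1945.977 / 105.13
= 18.5102 u

18.5102


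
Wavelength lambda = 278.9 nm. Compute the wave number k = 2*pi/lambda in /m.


k = 2 * pi / lambda
= 6.2832 / (278.9e-9)
= 6.2832 / 2.7890e-07
= 2.2528e+07 /m

2.2528e+07


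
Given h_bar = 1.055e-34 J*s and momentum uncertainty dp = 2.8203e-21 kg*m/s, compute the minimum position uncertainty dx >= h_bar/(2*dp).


dx = h_bar / (2 * dp)
= 1.055e-34 / (2 * 2.8203e-21)
= 1.055e-34 / 5.6406e-21
= 1.8704e-14 m

1.8704e-14


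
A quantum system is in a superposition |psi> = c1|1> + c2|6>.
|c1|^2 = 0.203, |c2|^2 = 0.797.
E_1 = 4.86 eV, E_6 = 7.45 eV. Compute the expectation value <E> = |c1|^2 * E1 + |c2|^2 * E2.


<E> = |c1|^2 * E1 + |c2|^2 * E2
= 0.203 * 4.86 + 0.797 * 7.45
= 0.9866 + 5.9377
= 6.9242 eV

6.9242


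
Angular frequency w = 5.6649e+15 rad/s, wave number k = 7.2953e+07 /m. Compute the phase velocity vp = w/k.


vp = w / k
= 5.6649e+15 / 7.2953e+07
= 7.7651e+07 m/s

7.7651e+07


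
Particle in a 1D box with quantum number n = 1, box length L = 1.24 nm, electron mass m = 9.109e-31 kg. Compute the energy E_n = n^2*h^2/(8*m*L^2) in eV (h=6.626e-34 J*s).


E = n^2 * h^2 / (8 * m * L^2)
= 1^2 * (6.626e-34)^2 / (8 * 9.109e-31 * (1.24e-9)^2)
= 1 * 4.3904e-67 / (8 * 9.109e-31 * 1.5376e-18)
= 3.9183e-20 J
= 0.2446 eV

0.2446


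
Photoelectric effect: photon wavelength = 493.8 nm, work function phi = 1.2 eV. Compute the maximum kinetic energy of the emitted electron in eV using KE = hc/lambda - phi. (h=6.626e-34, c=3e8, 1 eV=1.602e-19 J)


E_photon = hc / lambda
= (6.626e-34)(3e8) / (493.8e-9)
= 4.0255e-19 J
= 2.5128 eV
KE = E_photon - phi
= 2.5128 - 1.2
= 1.3128 eV

1.3128


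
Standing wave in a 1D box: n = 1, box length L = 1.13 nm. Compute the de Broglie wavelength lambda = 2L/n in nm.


lambda = 2L / n
= 2 * 1.13 / 1
= 2.26 / 1
= 2.26 nm

2.26


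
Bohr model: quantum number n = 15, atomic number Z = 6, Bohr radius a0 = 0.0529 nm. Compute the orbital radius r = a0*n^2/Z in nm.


r = a0 * n^2 / Z
= 0.0529 * 15^2 / 6
= 0.0529 * 225 / 6
= 1.9837 nm

1.9837


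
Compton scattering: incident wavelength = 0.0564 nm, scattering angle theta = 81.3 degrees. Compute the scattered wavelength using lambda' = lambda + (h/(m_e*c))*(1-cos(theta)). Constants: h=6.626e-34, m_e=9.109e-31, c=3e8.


Compton wavelength: h/(m_e*c) = 2.4247e-12 m
d_lambda = 2.4247e-12 * (1 - cos(81.3 deg))
= 2.4247e-12 * 0.848739
= 2.0579e-12 m = 0.002058 nm
lambda' = 0.0564 + 0.002058
= 0.058458 nm

0.058458


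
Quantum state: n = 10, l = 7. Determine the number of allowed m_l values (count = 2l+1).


m_l ranges from -l to +l in integer steps
So m_l goes from -7 to +7
Count = 2l + 1 = 2*7 + 1
= 15

15


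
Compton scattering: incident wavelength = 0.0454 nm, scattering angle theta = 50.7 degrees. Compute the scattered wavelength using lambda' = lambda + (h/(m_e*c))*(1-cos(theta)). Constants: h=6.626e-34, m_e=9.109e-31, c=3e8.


Compton wavelength: h/(m_e*c) = 2.4247e-12 m
d_lambda = 2.4247e-12 * (1 - cos(50.7 deg))
= 2.4247e-12 * 0.366619
= 8.8894e-13 m = 0.000889 nm
lambda' = 0.0454 + 0.000889
= 0.046289 nm

0.046289


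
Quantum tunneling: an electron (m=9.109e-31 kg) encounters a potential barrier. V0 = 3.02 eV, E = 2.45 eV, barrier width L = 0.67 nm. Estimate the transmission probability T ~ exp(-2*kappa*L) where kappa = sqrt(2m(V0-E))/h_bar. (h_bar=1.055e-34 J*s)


V0 - E = 0.57 eV = 9.1314e-20 J
kappa = sqrt(2 * m * (V0-E)) / h_bar
= sqrt(2 * 9.109e-31 * 9.1314e-20) / 1.055e-34
= 3.8660e+09 /m
2*kappa*L = 2 * 3.8660e+09 * 0.67e-9
= 5.1805
T = exp(-5.1805) = 5.625214e-03

5.625214e-03


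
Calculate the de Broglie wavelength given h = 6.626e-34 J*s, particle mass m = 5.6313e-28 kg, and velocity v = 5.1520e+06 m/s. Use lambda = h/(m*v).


lambda = h / (m * v)
= 6.626e-34 / (5.6313e-28 * 5.1520e+06)
= 6.626e-34 / 2.9012e-21
= 2.2838e-13 m

2.2838e-13


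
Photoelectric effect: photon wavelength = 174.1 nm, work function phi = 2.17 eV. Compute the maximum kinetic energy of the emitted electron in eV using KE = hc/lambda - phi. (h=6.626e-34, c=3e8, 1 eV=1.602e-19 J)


E_photon = hc / lambda
= (6.626e-34)(3e8) / (174.1e-9)
= 1.1418e-18 J
= 7.1271 eV
KE = E_photon - phi
= 7.1271 - 2.17
= 4.9571 eV

4.9571
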